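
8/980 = 2/245= 0.01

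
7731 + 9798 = 17529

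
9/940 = 9/940 = 0.01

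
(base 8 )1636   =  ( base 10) 926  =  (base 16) 39E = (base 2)1110011110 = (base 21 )222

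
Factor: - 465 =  - 3^1*5^1*31^1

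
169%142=27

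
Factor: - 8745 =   -  3^1*5^1*11^1*53^1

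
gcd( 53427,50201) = 1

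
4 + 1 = 5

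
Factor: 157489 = 157489^1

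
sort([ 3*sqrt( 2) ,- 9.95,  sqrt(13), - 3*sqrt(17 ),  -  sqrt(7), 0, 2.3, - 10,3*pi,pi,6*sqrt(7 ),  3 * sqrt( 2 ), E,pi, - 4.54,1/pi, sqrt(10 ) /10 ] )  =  [ - 3*sqrt( 17)  , -10, - 9.95,-4.54, - sqrt(7) , 0, sqrt(10)/10, 1/pi,2.3, E,pi,pi,  sqrt(13 ),3*sqrt(2 ), 3*sqrt (2 ), 3*pi,  6* sqrt( 7)]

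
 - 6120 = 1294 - 7414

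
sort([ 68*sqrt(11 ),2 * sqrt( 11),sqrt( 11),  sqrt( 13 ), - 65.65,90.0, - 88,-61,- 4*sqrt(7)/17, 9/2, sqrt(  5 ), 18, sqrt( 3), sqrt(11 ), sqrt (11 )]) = [ - 88, - 65.65, - 61, - 4*sqrt(7 )/17,sqrt( 3 ), sqrt (5 ),sqrt(11 ),  sqrt( 11),  sqrt(11 ),  sqrt ( 13), 9/2, 2* sqrt ( 11 ),  18,90.0,68*sqrt ( 11)]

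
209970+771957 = 981927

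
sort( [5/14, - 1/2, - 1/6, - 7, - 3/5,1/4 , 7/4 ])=[ - 7, - 3/5, - 1/2, - 1/6,1/4,5/14, 7/4]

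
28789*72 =2072808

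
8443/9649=8443/9649 = 0.88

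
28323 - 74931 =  - 46608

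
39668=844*47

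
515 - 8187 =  - 7672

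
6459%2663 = 1133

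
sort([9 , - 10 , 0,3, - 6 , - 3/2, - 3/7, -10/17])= [ - 10,  -  6,-3/2, - 10/17, - 3/7,0, 3 , 9 ]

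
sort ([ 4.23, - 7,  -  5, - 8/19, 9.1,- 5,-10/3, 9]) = [ - 7, - 5, - 5,-10/3, -8/19, 4.23, 9  ,  9.1]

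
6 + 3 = 9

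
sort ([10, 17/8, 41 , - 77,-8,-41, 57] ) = [ - 77, - 41, - 8,17/8, 10,  41, 57]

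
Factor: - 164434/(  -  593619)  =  2^1*3^(- 1)*13^( - 1 )*31^( - 1)*491^ ( - 1)*82217^1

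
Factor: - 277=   -  277^1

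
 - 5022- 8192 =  - 13214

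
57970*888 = 51477360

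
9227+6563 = 15790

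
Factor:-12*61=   -  732  =  - 2^2*3^1*61^1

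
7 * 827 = 5789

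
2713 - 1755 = 958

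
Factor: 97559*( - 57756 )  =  -5634617604 = - 2^2*3^1*7^2*11^1*181^1 * 4813^1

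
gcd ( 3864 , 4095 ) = 21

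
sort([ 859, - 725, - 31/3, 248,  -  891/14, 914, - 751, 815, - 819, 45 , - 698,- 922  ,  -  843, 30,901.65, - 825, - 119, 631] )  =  [ - 922,  -  843,  -  825 ,  -  819 , - 751,-725, - 698,-119, - 891/14, - 31/3,30, 45, 248,631, 815, 859, 901.65,914]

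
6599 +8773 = 15372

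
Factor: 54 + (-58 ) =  - 4 = -2^2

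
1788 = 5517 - 3729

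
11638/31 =375 + 13/31 = 375.42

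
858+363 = 1221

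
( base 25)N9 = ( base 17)206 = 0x248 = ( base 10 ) 584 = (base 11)491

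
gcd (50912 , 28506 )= 2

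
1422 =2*711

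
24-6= 18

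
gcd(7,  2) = 1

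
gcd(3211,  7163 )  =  247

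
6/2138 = 3/1069 = 0.00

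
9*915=8235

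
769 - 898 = - 129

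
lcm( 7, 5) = 35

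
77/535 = 77/535  =  0.14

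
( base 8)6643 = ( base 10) 3491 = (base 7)13115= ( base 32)3D3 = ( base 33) 36Q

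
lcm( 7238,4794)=369138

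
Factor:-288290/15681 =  - 2^1*3^( - 1)*5^1*127^1*227^1*5227^( - 1)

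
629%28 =13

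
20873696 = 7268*2872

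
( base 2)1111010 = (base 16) 7a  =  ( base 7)233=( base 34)3K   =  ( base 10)122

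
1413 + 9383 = 10796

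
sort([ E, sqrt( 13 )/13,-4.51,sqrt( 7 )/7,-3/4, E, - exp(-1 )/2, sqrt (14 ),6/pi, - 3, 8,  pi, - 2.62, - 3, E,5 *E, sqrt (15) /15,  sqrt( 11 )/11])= [ - 4.51,-3, - 3,-2.62,-3/4,-exp( - 1) /2, sqrt( 15) /15, sqrt( 13)/13,  sqrt(11)/11,sqrt ( 7)/7, 6/pi,E,E , E,pi,sqrt( 14),8,5*E ]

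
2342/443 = 5 + 127/443 = 5.29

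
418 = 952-534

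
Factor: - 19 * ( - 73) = 1387 = 19^1*73^1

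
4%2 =0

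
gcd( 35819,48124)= 1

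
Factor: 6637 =6637^1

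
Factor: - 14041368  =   - 2^3 * 3^2*11^1 * 17729^1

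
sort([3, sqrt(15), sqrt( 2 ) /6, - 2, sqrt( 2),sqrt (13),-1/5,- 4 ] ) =[-4, -2,  -  1/5,sqrt(2 )/6 , sqrt ( 2 ), 3, sqrt(13),sqrt(15)]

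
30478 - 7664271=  - 7633793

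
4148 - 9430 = - 5282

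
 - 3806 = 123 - 3929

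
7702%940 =182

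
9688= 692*14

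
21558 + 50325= 71883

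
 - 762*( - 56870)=43334940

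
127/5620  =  127/5620  =  0.02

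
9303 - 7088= 2215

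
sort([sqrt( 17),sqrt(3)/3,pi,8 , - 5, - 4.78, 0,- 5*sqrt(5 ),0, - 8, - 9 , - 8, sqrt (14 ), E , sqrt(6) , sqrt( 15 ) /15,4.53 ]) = [ - 5*sqrt (5 ), - 9, - 8, - 8, - 5 , - 4.78,0,0,sqrt (15 )/15, sqrt ( 3 ) /3, sqrt (6),E,pi, sqrt(14), sqrt(17),4.53,  8]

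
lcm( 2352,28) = 2352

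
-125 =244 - 369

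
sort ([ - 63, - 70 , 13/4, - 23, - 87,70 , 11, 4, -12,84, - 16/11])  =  [- 87,-70, - 63,-23, - 12,-16/11, 13/4,4,11,  70, 84 ]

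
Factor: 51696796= 2^2*17^1 * 19^1*40013^1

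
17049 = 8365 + 8684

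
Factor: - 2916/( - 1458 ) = 2^1 = 2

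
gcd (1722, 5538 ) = 6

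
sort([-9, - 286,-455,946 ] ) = [ - 455,-286, -9,946 ]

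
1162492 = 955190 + 207302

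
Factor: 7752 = 2^3*3^1*17^1*19^1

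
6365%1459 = 529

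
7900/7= 1128 + 4/7 = 1128.57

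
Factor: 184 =2^3*23^1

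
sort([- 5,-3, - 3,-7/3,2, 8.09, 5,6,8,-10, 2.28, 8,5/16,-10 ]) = [ - 10,-10, - 5,-3,-3, - 7/3, 5/16, 2,2.28,5, 6,8,8,8.09] 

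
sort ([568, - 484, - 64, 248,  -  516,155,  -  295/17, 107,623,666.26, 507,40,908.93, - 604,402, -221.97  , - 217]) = [  -  604,  -  516, - 484, - 221.97, - 217, - 64 , -295/17,40,107,155,248,402,507,568, 623,666.26,908.93 ]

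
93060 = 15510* 6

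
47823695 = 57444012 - 9620317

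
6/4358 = 3/2179=0.00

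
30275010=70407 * 430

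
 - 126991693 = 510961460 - 637953153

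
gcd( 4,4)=4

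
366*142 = 51972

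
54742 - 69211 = -14469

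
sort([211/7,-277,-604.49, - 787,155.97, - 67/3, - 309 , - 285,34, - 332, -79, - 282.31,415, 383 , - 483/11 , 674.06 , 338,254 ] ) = [- 787,  -  604.49, - 332, - 309 , - 285, - 282.31, - 277, - 79, - 483/11,-67/3,211/7, 34,155.97,  254, 338,383,415,  674.06 ] 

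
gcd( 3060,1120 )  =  20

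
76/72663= 76/72663 = 0.00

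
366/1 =366=366.00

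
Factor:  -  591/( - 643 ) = 3^1*197^1*643^( - 1 )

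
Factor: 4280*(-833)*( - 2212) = 2^5*5^1*7^3*17^1*79^1 * 107^1 = 7886310880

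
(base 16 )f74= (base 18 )C3E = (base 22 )83i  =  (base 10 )3956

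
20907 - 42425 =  - 21518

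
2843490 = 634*4485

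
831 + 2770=3601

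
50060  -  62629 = -12569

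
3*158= 474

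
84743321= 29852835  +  54890486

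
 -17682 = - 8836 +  - 8846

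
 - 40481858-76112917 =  - 116594775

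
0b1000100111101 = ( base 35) 3l3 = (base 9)6043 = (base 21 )A03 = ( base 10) 4413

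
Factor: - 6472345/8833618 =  - 2^( - 1 )*5^1*11^1*307^( - 1)*14387^( - 1)*117679^1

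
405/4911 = 135/1637 = 0.08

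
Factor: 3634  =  2^1*23^1*79^1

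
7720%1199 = 526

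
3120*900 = 2808000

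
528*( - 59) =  - 31152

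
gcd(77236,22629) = 1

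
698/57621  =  698/57621 = 0.01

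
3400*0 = 0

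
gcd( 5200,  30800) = 400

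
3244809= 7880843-4636034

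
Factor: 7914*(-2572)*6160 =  - 2^7*3^1* 5^1 * 7^1*11^1 * 643^1*1319^1 =-125385617280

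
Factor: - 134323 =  - 7^1*31^1*619^1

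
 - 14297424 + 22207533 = 7910109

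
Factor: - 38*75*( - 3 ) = 2^1*3^2*5^2*19^1 = 8550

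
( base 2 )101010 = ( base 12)36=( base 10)42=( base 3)1120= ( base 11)39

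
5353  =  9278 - 3925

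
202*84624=17094048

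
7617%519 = 351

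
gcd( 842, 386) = 2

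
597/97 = 6 + 15/97  =  6.15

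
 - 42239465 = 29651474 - 71890939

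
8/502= 4/251 = 0.02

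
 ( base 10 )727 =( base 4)23113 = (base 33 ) M1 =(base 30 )o7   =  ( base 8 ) 1327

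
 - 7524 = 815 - 8339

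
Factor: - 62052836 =  -  2^2*15513209^1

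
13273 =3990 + 9283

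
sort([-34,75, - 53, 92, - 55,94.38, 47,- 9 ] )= [ - 55, - 53, - 34, - 9,47,75,92, 94.38]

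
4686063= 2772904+1913159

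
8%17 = 8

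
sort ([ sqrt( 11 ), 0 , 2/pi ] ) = [ 0,  2/pi, sqrt ( 11 )] 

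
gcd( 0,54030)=54030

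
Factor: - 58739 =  - 151^1*389^1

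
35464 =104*341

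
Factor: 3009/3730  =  2^( - 1) * 3^1*5^( - 1 )*17^1 * 59^1*373^( - 1) 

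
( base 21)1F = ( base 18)20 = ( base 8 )44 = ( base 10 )36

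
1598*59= 94282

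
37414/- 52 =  - 1439/2 = - 719.50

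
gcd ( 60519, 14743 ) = 1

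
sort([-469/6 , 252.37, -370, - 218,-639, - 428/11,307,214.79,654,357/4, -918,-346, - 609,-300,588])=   [ - 918,- 639,-609, - 370, - 346,-300, - 218 ,-469/6,-428/11, 357/4, 214.79, 252.37,307,  588,654]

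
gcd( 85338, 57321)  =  99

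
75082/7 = 10726 = 10726.00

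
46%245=46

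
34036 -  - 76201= 110237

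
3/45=1/15=0.07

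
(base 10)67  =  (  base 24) 2J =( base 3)2111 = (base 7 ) 124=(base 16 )43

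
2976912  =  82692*36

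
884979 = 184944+700035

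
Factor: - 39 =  - 3^1*13^1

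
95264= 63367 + 31897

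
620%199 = 23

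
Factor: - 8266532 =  - 2^2* 239^1*8647^1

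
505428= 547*924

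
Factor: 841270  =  2^1*5^1 * 84127^1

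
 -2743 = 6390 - 9133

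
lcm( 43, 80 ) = 3440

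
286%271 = 15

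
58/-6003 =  - 1 + 205/207 = - 0.01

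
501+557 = 1058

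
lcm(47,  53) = 2491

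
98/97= 98/97 = 1.01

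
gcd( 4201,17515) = 1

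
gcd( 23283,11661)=39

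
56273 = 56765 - 492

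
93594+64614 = 158208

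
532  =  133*4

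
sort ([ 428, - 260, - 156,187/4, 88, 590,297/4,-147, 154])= [ - 260, - 156, - 147  ,  187/4,  297/4, 88,  154, 428, 590] 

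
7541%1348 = 801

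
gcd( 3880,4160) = 40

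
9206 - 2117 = 7089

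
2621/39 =2621/39 = 67.21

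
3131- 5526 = -2395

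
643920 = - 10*( - 64392) 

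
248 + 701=949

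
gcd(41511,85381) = 1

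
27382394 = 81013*338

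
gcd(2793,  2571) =3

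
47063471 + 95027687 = 142091158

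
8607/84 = 102 +13/28 = 102.46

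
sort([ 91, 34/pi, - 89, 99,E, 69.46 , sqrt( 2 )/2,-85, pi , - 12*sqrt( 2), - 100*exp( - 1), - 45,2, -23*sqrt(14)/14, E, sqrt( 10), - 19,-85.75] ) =[  -  89, -85.75,-85 , - 45,  -  100*exp( - 1), - 19, - 12*sqrt( 2), - 23 * sqrt( 14 )/14, sqrt ( 2) /2, 2,E, E, pi,sqrt( 10),34/pi, 69.46,91, 99] 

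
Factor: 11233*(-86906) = -2^1*19^1 * 47^1*239^1*2287^1 = - 976215098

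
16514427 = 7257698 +9256729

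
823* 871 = 716833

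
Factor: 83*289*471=3^1*17^2*83^1 * 157^1= 11297877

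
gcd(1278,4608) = 18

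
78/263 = 78/263 = 0.30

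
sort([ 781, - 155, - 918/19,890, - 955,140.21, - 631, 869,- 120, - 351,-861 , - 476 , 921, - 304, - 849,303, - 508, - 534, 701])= [  -  955, - 861, - 849, - 631, - 534, - 508, - 476, - 351,-304, - 155, - 120, - 918/19, 140.21, 303, 701 , 781, 869, 890,  921]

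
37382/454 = 18691/227 = 82.34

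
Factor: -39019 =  - 39019^1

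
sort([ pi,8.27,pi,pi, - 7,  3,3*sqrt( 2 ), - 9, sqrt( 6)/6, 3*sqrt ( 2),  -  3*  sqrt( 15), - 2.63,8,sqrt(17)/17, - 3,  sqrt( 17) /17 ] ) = [  -  3*sqrt(15), - 9, - 7, - 3,-2.63, sqrt( 17)/17 , sqrt(17)/17, sqrt(6 )/6, 3,pi, pi, pi, 3*sqrt ( 2),  3*sqrt( 2), 8,8.27] 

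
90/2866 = 45/1433 = 0.03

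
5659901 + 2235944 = 7895845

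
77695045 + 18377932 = 96072977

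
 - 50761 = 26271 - 77032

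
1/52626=1/52626 = 0.00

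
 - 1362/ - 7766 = 681/3883 = 0.18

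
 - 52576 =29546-82122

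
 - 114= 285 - 399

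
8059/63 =8059/63 = 127.92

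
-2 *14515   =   - 29030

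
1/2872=1/2872 = 0.00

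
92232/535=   92232/535 = 172.40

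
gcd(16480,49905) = 5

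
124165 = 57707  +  66458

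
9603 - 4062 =5541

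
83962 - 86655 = -2693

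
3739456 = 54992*68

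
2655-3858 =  - 1203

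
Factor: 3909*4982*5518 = 107461052484 = 2^2*3^1*31^1*47^1*53^1 *89^1*1303^1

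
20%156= 20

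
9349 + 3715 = 13064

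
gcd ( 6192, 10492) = 172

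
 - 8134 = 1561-9695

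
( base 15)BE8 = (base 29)35p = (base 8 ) 5205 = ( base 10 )2693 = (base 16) A85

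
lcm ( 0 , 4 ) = 0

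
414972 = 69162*6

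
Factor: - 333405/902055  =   - 3^1 *7^( - 1)*11^ ( - 2)*  31^1 * 71^( - 1)*239^1 = - 22227/60137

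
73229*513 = 37566477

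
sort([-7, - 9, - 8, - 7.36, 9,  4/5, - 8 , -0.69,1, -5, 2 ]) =[ - 9, - 8, - 8, - 7.36, - 7, -5, - 0.69, 4/5, 1, 2, 9 ] 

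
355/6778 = 355/6778= 0.05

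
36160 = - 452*( - 80 )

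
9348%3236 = 2876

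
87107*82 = 7142774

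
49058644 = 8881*5524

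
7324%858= 460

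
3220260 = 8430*382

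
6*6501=39006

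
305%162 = 143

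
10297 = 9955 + 342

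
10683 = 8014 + 2669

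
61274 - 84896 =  - 23622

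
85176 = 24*3549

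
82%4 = 2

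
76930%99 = 7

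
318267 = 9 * 35363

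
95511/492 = 194 + 21/164 = 194.13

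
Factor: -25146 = -2^1*3^2 * 11^1*127^1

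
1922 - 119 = 1803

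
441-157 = 284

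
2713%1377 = 1336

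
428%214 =0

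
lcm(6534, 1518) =150282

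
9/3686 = 9/3686=0.00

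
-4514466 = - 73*61842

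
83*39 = 3237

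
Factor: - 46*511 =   -  2^1*7^1*23^1*73^1 = - 23506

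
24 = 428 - 404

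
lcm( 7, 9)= 63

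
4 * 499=1996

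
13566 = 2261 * 6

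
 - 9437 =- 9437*1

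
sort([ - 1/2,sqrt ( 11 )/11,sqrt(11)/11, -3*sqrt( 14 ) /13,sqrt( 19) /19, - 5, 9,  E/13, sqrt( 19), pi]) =[  -  5,-3*sqrt( 14 ) /13,  -  1/2, E/13 , sqrt( 19)/19,sqrt( 11) /11,sqrt(11) /11 , pi,sqrt( 19), 9 ] 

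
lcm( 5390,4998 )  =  274890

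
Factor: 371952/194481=2^4*7^ ( - 3 )*41^1 = 656/343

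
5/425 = 1/85 = 0.01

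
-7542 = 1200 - 8742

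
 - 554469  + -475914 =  - 1030383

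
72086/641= 112 + 294/641= 112.46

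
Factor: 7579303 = 173^1 * 193^1*227^1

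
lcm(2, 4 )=4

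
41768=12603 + 29165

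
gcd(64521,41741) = 67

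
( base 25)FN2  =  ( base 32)9N0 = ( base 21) 11BJ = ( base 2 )10011011100000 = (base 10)9952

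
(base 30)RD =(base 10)823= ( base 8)1467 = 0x337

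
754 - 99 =655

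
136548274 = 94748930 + 41799344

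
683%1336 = 683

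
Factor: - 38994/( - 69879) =2^1*67^1*97^1 * 23293^( - 1) = 12998/23293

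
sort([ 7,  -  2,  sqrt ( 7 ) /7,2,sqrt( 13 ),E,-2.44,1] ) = [- 2.44, - 2, sqrt( 7)/7,1,2, E,  sqrt( 13),7]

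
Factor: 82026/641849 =2^1*3^3*7^2*13^(-1 )*31^1*97^( - 1)*509^(  -  1) 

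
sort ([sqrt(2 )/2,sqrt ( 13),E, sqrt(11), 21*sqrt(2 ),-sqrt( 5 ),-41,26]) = [  -  41,- sqrt(5),sqrt(2) /2 , E, sqrt( 11), sqrt( 13),  26, 21 * sqrt( 2)]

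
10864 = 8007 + 2857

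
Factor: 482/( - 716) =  - 2^(-1 )*179^( - 1)*241^1 = - 241/358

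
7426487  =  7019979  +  406508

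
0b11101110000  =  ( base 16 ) 770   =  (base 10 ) 1904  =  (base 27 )2GE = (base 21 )46E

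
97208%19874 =17712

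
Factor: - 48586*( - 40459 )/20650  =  982870487/10325 = 5^( - 2)*7^ ( - 1)*17^1*59^ ( - 1)*1429^1 *40459^1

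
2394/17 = 2394/17 = 140.82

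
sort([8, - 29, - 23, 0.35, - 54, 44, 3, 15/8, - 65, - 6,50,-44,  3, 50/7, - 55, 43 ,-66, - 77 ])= [ - 77, - 66, - 65,-55, - 54, - 44, - 29,  -  23, - 6,  0.35,15/8, 3, 3, 50/7,8 , 43,44,50 ]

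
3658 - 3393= 265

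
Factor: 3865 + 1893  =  2^1*2879^1 = 5758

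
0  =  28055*0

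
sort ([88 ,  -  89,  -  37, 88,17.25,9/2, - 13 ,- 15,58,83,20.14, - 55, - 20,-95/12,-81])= [ - 89, - 81, - 55, -37, - 20, - 15, - 13, - 95/12, 9/2, 17.25,20.14,  58 , 83, 88,88]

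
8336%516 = 80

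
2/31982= 1/15991 = 0.00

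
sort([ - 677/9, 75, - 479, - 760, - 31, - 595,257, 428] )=[ - 760, - 595,-479, - 677/9, - 31, 75 , 257, 428] 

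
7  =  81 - 74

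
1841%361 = 36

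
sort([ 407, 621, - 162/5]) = [  -  162/5,407,621 ] 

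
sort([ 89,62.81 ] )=[62.81,89 ] 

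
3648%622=538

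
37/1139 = 37/1139 = 0.03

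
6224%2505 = 1214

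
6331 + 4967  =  11298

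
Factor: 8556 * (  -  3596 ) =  - 2^4 * 3^1*23^1*29^1*31^2 = - 30767376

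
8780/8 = 1097  +  1/2 =1097.50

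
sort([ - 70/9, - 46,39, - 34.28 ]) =[- 46,-34.28 , - 70/9, 39]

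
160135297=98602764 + 61532533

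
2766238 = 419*6602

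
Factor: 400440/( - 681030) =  - 284/483 = - 2^2 *3^(  -  1 )*7^( - 1)*23^( - 1)*71^1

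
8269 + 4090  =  12359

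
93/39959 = 3/1289=0.00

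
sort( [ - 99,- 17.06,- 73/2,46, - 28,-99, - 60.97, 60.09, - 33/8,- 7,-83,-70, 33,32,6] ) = [-99, - 99, - 83,- 70, - 60.97 , - 73/2,-28,  -  17.06, - 7, - 33/8,  6, 32, 33, 46,60.09] 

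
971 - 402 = 569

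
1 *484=484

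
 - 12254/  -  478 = 6127/239 = 25.64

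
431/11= 39 + 2/11=39.18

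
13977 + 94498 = 108475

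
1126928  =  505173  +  621755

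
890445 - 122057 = 768388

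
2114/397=2114/397 = 5.32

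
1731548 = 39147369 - 37415821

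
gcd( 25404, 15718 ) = 58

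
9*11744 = 105696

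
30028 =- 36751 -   -  66779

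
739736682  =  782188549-42451867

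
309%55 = 34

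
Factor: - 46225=-5^2 *43^2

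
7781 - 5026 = 2755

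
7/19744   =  7/19744=0.00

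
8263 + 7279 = 15542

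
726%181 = 2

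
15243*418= 6371574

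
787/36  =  787/36 = 21.86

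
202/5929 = 202/5929= 0.03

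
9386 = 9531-145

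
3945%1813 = 319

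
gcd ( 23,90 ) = 1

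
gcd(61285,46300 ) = 5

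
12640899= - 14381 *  ( - 879 )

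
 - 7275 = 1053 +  - 8328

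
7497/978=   2499/326=7.67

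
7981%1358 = 1191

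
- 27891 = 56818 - 84709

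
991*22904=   22697864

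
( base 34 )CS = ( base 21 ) KG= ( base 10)436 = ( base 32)DK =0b110110100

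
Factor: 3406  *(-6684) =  - 2^3 *3^1*13^1*131^1 * 557^1 = - 22765704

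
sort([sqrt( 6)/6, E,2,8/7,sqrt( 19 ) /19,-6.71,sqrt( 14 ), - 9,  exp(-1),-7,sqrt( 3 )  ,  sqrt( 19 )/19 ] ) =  [- 9, - 7, - 6.71,sqrt( 19) /19, sqrt( 19)/19, exp( -1),sqrt( 6)/6, 8/7, sqrt( 3), 2,E, sqrt( 14) ] 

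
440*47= 20680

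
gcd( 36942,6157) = 6157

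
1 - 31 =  - 30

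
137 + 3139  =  3276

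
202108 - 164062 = 38046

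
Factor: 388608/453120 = 253/295 = 5^ ( -1)* 11^1*23^1*59^( - 1) 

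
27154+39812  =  66966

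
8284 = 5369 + 2915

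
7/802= 7/802 = 0.01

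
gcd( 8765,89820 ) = 5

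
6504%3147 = 210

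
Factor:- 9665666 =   -  2^1*4832833^1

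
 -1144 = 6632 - 7776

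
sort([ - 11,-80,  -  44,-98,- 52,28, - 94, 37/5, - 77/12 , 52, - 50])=[ - 98, - 94,- 80, - 52, -50, - 44, - 11, - 77/12, 37/5, 28, 52]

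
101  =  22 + 79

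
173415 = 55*3153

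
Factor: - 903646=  - 2^1 * 451823^1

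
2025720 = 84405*24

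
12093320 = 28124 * 430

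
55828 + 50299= 106127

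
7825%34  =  5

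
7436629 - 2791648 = 4644981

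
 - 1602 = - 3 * 534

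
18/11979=2/1331 = 0.00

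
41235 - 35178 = 6057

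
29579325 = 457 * 64725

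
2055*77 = 158235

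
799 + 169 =968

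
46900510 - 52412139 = - 5511629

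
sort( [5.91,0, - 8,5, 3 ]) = [ - 8,0,3, 5, 5.91]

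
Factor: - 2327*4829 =  -  11237083 = - 11^1*13^1*179^1*439^1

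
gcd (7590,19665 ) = 345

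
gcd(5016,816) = 24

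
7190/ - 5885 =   -  2 + 916/1177 = - 1.22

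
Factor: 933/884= 2^( - 2 ) * 3^1*13^( - 1 ) * 17^( - 1)*311^1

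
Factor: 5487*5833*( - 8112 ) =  - 2^4*3^2*13^2 * 19^1 * 31^1 * 59^1 * 307^1 = - 259630003152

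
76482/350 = 5463/25 = 218.52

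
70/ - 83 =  - 70/83 = - 0.84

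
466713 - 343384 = 123329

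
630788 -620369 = 10419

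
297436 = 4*74359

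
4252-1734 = 2518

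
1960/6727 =280/961 = 0.29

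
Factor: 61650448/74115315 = 2^4 * 3^( - 2) *5^ (-1) * 23^(-1)*53^1*101^ ( - 1 )*709^(- 1)*72701^1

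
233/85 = 2 +63/85 = 2.74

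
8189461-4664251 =3525210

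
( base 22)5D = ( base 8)173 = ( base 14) 8b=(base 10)123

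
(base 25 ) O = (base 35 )o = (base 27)o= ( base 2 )11000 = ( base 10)24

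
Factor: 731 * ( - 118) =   -  2^1* 17^1*43^1 * 59^1 =-86258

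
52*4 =208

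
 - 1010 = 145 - 1155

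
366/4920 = 61/820 = 0.07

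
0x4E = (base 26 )30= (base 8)116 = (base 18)46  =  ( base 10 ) 78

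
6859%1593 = 487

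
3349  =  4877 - 1528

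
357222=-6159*(-58 )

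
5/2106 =5/2106= 0.00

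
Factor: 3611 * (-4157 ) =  - 15010927 = -23^1* 157^1*4157^1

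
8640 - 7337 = 1303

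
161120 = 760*212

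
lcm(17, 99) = 1683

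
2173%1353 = 820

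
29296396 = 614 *47714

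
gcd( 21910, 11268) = 626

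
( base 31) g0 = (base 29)h3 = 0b111110000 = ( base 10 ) 496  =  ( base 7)1306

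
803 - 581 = 222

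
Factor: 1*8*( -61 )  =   - 2^3*61^1 = - 488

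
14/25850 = 7/12925  =  0.00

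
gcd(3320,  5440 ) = 40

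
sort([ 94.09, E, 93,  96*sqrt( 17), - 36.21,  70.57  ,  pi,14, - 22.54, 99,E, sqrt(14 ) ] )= [ - 36.21, - 22.54, E, E,  pi,sqrt( 14), 14 , 70.57,  93, 94.09,  99, 96*sqrt(17)] 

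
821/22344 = 821/22344 = 0.04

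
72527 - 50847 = 21680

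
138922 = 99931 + 38991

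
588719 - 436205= 152514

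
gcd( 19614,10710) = 42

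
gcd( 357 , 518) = 7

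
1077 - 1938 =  - 861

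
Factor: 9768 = 2^3*3^1*11^1*37^1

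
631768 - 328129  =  303639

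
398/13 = 398/13 =30.62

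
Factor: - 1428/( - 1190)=2^1*3^1*5^( - 1 ) = 6/5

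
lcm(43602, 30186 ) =392418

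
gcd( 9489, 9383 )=1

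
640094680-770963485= - 130868805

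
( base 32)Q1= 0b1101000001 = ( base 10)833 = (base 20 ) 21d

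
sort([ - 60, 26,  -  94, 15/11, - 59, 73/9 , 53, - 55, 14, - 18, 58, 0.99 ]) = [- 94, - 60, - 59, -55 , - 18, 0.99,15/11,  73/9, 14,26, 53, 58]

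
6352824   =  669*9496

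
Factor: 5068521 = 3^3*131^1*1433^1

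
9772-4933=4839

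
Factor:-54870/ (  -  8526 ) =9145/1421  =  5^1*7^(-2)*29^(-1)*31^1*59^1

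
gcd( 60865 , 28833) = 7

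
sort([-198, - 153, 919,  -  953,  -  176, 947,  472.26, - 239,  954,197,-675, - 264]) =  [-953, -675, - 264, - 239, - 198,-176, - 153, 197,472.26,919, 947,954]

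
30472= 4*7618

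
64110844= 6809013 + 57301831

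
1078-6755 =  - 5677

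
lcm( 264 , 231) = 1848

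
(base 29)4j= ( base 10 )135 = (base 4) 2013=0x87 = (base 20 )6f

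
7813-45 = 7768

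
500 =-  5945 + 6445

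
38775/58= 668 + 31/58 = 668.53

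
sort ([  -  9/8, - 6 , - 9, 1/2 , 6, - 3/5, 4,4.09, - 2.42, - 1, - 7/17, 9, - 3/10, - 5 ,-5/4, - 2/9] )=[ - 9, - 6, - 5, - 2.42,  -  5/4, - 9/8,-1,  -  3/5,- 7/17, - 3/10, -2/9, 1/2 , 4 , 4.09, 6,  9 ] 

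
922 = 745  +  177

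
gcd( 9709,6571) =1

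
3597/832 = 4 +269/832=4.32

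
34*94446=3211164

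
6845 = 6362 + 483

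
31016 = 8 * 3877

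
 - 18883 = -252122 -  - 233239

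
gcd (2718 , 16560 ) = 18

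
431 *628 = 270668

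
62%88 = 62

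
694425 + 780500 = 1474925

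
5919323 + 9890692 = 15810015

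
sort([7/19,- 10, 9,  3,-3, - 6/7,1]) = [  -  10, - 3 , - 6/7, 7/19, 1,  3,  9 ]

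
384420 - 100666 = 283754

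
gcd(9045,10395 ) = 135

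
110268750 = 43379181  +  66889569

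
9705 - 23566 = -13861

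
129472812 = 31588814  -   -97883998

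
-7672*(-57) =437304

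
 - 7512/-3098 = 2+658/1549 = 2.42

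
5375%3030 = 2345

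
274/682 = 137/341 = 0.40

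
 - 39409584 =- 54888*718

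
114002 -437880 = - 323878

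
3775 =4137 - 362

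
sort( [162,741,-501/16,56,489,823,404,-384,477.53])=[  -  384 ,-501/16, 56,162,404, 477.53,489, 741,823]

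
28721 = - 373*( - 77)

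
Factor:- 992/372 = - 8/3 = - 2^3*3^(  -  1)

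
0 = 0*42732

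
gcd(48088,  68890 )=2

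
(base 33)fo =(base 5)4034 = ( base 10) 519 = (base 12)373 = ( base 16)207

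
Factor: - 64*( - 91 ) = 2^6*7^1*13^1 =5824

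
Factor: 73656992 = 2^5 * 31^1*41^1*1811^1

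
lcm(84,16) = 336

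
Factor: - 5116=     -  2^2*1279^1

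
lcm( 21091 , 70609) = 1624007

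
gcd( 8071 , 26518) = 1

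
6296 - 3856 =2440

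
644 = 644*1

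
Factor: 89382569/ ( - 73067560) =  - 2^(-3)*5^( - 1)*8171^1 *10939^1*1826689^ (  -  1)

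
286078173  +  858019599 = 1144097772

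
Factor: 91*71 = 7^1*13^1*71^1=6461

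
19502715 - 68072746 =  - 48570031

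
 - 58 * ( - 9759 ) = 566022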